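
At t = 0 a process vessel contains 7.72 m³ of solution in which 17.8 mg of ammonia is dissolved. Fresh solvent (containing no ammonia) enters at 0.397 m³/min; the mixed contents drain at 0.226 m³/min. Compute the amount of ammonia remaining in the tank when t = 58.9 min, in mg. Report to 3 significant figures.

5.90 mg

Total volume: dV/dt = Q_in − Q_out = 0.17100 m³/min, so V(t) = 7.72 + 0.17100 t and V(58.9) = 17.792 m³.
Solute balance: dm/dt = 0 − Q_out C = −Q_out m/V(t).
dm/m = −Q_out dt/(V₀ + 0.17100 t); integrating gives ln(m/m₀) = −(Q_out/(Q_in−Q_out)) ln(V/V₀).
m = m₀ (V₀/V)^(Q_out/(Q_in−Q_out)) = 17.8 × (7.72/17.792)^(1.3216) = 5.9046 mg.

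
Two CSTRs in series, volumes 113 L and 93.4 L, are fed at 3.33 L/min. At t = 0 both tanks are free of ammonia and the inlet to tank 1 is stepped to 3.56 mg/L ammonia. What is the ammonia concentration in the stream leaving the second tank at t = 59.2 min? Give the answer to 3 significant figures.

Each tank obeys Vᵢ dCᵢ/dt = Q(Cᵢ₋₁ − Cᵢ), so τᵢ = Vᵢ/Q.
τ₁ = 113/3.33 = 33.934 min; τ₂ = 93.4/3.33 = 28.048 min.
Solving the cascade with C₁(0)=C₂(0)=0 gives C₂(t) = C_in[1 − (τ₁ e^(−t/τ₁) − τ₂ e^(−t/τ₂))/(τ₁ − τ₂)].
At t = 59.2: e^(−t/τ₁) = 0.17472, e^(−t/τ₂) = 0.12116.
C₂ = 3.56·[1 − (33.934·0.17472 − 28.048·0.12116)/(5.8859)] = 3.56·0.57003 = 2.0293 mg/L.

2.03 mg/L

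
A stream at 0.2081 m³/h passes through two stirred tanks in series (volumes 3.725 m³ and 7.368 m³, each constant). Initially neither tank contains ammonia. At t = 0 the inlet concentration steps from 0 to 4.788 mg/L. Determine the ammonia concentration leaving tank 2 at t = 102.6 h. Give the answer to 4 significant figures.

Species balance on tank i: dCᵢ/dt = (Cᵢ₋₁ − Cᵢ)/τᵢ with τᵢ = Vᵢ/Q.
τ₁ = 3.725/0.2081 = 17.9000 h; τ₂ = 7.368/0.2081 = 35.4061 h.
Solving the cascade with C₁(0)=C₂(0)=0 gives C₂(t) = C_in[1 − (τ₁ e^(−t/τ₁) − τ₂ e^(−t/τ₂))/(τ₁ − τ₂)].
At t = 102.6: e^(−t/τ₁) = 0.00324115, e^(−t/τ₂) = 0.0551439.
C₂ = 4.788·[1 − (17.9000·0.00324115 − 35.4061·0.0551439)/(-17.5060)] = 4.788·0.891785 = 4.26987 mg/L.

4.270 mg/L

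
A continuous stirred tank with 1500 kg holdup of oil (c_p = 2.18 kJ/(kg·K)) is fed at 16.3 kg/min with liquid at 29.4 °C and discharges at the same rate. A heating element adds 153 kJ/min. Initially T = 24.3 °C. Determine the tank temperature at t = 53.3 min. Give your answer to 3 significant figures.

28.4 °C

Energy balance: M c_p dT/dt = ṁ c_p (T_in − T) + 153.
Rearrange: dT/dt = (T_ss − T)/τ with τ = M/ṁ = 92.025 min and T_ss = T_in + Q̇/(ṁ c_p) = 33.706 °C.
Integrating: T(t) = T_ss + (T₀ − T_ss) e^(−t/τ).
T(53.3) = 33.706 + (-9.4057)·e^(−53.3/92.025) = 33.706 + (-9.4057)·0.56035 = 28.435 °C.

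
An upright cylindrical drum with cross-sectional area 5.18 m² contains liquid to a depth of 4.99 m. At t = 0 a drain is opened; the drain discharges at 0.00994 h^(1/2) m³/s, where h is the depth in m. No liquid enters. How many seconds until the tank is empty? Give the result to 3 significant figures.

2330 s

A dh/dt = −Q_out = −0.00994 √h.
This is separable: 2 d(√h)/dt = −0.00994/A, so √h = √h₀ − (0.00994/(2A)) t.
Tank is empty when √h = 0: t_empty = 2A√h₀/0.00994.
t_empty = 2·5.18·√4.99/0.00994 = 10.360·2.2338/0.00994 = 2328.2 s.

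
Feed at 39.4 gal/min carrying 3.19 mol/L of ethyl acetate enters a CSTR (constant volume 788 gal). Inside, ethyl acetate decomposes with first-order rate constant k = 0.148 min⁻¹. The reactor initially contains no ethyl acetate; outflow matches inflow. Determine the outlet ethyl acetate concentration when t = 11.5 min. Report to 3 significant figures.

0.723 mol/L

Species balance: V dC/dt = Q C_in − Q C − k V C.
dC/dt = (Q/V) C_in − (Q/V + k) C; effective rate a = Q/V + k = 0.050000 + 0.148 = 0.19800 min⁻¹.
C_ss = Q C_in/(Q + kV) = 0.80556 mol/L; C(t) = C_ss + (C₀ − C_ss) e^(−a t).
C(11.5) = 0.80556 + (-0.80556)·e^(−0.19800·11.5) = 0.80556 + (-0.80556)·0.10259 = 0.72291 mol/L.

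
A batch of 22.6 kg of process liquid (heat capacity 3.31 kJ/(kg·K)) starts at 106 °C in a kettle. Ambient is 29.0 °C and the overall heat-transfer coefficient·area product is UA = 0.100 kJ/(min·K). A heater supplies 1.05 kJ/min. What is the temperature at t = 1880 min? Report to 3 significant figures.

44.9 °C

First-law balance (no shaft work): M c_p dT/dt = −UA(T − T_amb) + Q̇.
dT/dt = (T_ss − T)/τ with T_ss = T_amb + Q̇/UA = 29.0 + 1.05/0.100 = 39.500 °C, τ = M c_p/UA = 22.6·3.31/0.100 = 748.06 min.
T approaches T_ss exponentially: T(t) = T_ss + (T₀ − T_ss) e^(−t/τ).
T(1880) = 39.500 + (66.500)·0.081011 = 44.887 °C.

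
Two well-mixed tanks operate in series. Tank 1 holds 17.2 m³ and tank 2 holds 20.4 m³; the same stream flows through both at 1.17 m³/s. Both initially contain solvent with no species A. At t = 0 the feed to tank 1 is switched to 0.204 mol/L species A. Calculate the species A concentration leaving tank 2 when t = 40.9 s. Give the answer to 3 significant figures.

0.147 mol/L

Species balance on tank i: dCᵢ/dt = (Cᵢ₋₁ − Cᵢ)/τᵢ with τᵢ = Vᵢ/Q.
τ₁ = 17.2/1.17 = 14.701 s; τ₂ = 20.4/1.17 = 17.436 s.
Solving the cascade with C₁(0)=C₂(0)=0 gives C₂(t) = C_in[1 − (τ₁ e^(−t/τ₁) − τ₂ e^(−t/τ₂))/(τ₁ − τ₂)].
At t = 40.9: e^(−t/τ₁) = 0.061905, e^(−t/τ₂) = 0.095777.
C₂ = 0.204·[1 − (14.701·0.061905 − 17.436·0.095777)/(-2.7350)] = 0.204·0.72216 = 0.14732 mol/L.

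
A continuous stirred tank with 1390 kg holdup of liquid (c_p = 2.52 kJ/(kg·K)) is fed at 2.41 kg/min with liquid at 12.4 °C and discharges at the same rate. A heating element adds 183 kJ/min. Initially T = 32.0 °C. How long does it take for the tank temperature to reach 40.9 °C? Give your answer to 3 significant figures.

1080 min

M c_p dT/dt = ṁ c_p (T_in − T) + Q̇.
τ = M/ṁ = 576.76 min; T_ss = T_in + Q̇/(ṁ c_p) = 42.532 °C.
T(t) = T_ss + (T₀ − T_ss) e^(−t/τ). Set T = 40.9:
e^(−t/τ) = (40.9 − 42.532)/(32.0 − 42.532) = 0.15499
t = −576.76 · ln(0.15499) = 1075.3 min.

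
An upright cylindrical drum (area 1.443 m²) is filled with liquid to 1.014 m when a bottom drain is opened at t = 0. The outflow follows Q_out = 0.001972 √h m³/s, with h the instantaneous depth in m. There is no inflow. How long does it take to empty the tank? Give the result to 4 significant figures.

With no inflow, A dh/dt = −0.001972 √h.
Separate and integrate: 2(√h − √h₀) = −(0.001972/A) t.
Set h = 0: 2√h₀ = (0.001972/A) t_empty ⇒ t_empty = 2A√h₀/0.001972.
t_empty = 2·1.443·√1.014/0.001972 = 2.88600·1.00698/0.001972 = 1473.70 s.

1474 s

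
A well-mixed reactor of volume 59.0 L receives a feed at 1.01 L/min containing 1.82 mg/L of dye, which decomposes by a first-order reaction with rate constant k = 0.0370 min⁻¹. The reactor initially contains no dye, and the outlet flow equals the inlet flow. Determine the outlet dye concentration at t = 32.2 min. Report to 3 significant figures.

Accumulation = in − out − consumed: V dC/dt = Q C_in − Q C − k V C.
This is linear with rate a = Q/V + k = 0.054119 min⁻¹.
C_ss = Q C_in/(Q + kV) = 0.57570 mg/L; C(t) = C_ss + (C₀ − C_ss) e^(−a t).
C(32.2) = 0.57570 + (-0.57570)·e^(−0.054119·32.2) = 0.57570 + (-0.57570)·0.17506 = 0.47491 mg/L.

0.475 mg/L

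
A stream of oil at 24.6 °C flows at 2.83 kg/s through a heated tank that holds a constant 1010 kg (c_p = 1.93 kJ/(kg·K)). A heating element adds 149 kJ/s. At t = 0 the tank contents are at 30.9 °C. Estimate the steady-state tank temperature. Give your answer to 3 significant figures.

First-law balance (no shaft work): M c_p dT/dt = ṁ c_p (T_in − T) + 149.
At steady state dT/dt = 0 ⇒ T_ss = T_in + Q̇/(ṁ c_p) = 24.6 + 149/(2.83·1.93) = 51.880 °C.

51.9 °C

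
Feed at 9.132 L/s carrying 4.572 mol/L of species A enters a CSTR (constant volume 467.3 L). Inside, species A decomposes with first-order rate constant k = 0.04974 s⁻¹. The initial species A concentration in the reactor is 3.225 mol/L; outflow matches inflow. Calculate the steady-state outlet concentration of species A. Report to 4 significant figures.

1.290 mol/L

V dC/dt = Q(C_in − C) − k V C.
At steady state: 0 = Q C_in − (Q + kV) C_ss, so C_ss = Q C_in/(Q + kV).
C_ss = 9.132·4.572/(9.132 + 0.04974·467.3) = 41.7515/32.3755 = 1.28960 mol/L.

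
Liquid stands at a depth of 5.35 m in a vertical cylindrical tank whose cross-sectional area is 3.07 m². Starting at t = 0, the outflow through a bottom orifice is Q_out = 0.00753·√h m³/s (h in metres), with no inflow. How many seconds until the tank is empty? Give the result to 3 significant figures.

With no inflow, A dh/dt = −0.00753 √h.
This is separable: 2 d(√h)/dt = −0.00753/A, so √h = √h₀ − (0.00753/(2A)) t.
Tank is empty when √h = 0: t_empty = 2A√h₀/0.00753.
t_empty = 2·3.07·√5.35/0.00753 = 6.1400·2.3130/0.00753 = 1886.0 s.

1890 s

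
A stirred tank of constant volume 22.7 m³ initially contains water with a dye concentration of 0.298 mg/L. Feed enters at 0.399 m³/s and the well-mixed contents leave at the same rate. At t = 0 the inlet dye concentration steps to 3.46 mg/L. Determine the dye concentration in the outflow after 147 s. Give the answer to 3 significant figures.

3.22 mg/L

Unsteady species balance (constant V, well mixed): V dC/dt = Q(C_in − C).
So dC/dt = (C_in − C)/τ with τ = V/Q = 22.7/0.399 = 56.892 s.
Integrating: C(t) = C_in + (C₀ − C_in) e^(−t/τ).
C(147) = 3.46 + (0.298 − 3.46)·e^(−147/56.892) = 3.46 + (-3.1620)·0.075484 = 3.2213 mg/L.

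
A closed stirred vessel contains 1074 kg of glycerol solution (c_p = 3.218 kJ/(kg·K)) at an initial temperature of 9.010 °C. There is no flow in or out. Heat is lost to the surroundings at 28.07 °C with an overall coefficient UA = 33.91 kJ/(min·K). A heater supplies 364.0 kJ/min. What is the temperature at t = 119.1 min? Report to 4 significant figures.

Energy balance: M c_p dT/dt = −UA(T − T_amb) + Q̇.
dT/dt = (T_ss − T)/τ with T_ss = T_amb + Q̇/UA = 28.07 + 364.0/33.91 = 38.8043 °C, τ = M c_p/UA = 1074·3.218/33.91 = 101.921 min.
T approaches T_ss exponentially: T(t) = T_ss + (T₀ − T_ss) e^(−t/τ).
T(119.1) = 38.8043 + (-29.7943)·0.310816 = 29.5438 °C.

29.54 °C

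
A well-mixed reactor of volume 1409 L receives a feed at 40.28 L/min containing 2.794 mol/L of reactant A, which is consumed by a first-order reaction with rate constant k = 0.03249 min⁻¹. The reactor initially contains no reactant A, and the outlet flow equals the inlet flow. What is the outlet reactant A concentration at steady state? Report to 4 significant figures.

Species balance: V dC/dt = Q C_in − Q C − k V C.
Steady state (dC/dt = 0): C_ss = Q C_in/(Q + kV) = C_in/(1 + kV/Q).
C_ss = 40.28·2.794/(40.28 + 0.03249·1409) = 112.542/86.0584 = 1.30774 mol/L.

1.308 mol/L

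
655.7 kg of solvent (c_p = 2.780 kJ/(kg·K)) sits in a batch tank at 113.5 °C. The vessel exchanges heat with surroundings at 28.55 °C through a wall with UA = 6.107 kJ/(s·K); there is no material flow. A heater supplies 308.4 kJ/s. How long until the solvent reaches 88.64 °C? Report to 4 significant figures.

381.7 s

Unsteady energy balance on the tank contents: M c_p dT/dt = −UA(T − T_amb) + Q̇.
τ = M c_p/UA = 298.485 s; T_ss = T_amb + Q̇/UA = 28.55 + 308.4/6.107 = 79.0494 °C.
T(t) = T_ss + (T₀ − T_ss)e^(−t/τ); set T = 88.64:
t = −τ ln[(T − T_ss)/(T₀ − T_ss)] = −298.485 · ln(0.278386) = 381.686 s.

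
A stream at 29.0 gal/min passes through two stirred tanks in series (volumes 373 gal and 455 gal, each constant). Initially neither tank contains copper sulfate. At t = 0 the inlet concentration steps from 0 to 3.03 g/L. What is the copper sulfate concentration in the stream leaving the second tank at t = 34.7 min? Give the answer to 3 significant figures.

Time constants: τᵢ = Vᵢ/Q for each well-mixed tank.
τ₁ = 373/29.0 = 12.862 min; τ₂ = 455/29.0 = 15.690 min.
Solving the cascade with C₁(0)=C₂(0)=0 gives C₂(t) = C_in[1 − (τ₁ e^(−t/τ₁) − τ₂ e^(−t/τ₂))/(τ₁ − τ₂)].
At t = 34.7: e^(−t/τ₁) = 0.067350, e^(−t/τ₂) = 0.10952.
C₂ = 3.03·[1 − (12.862·0.067350 − 15.690·0.10952)/(-2.8276)] = 3.03·0.69866 = 2.1169 g/L.

2.12 g/L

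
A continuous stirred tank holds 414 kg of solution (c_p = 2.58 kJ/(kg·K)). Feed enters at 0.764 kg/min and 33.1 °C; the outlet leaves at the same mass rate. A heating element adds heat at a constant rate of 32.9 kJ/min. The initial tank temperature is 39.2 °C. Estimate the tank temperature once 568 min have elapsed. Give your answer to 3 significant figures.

First-law balance (no shaft work): M c_p dT/dt = ṁ c_p (T_in − T) + 32.9.
τ = M/ṁ = 541.88 min; T_ss = T_in + Q̇/(ṁ c_p) = 33.1 + 32.9/(0.764·2.58) = 49.791 °C.
T approaches T_ss exponentially: T(t) = T_ss + (T₀ − T_ss) e^(−t/τ).
T(568) = 49.791 + (-10.591)·e^(−568/541.88) = 49.791 + (-10.591)·0.35057 = 46.078 °C.

46.1 °C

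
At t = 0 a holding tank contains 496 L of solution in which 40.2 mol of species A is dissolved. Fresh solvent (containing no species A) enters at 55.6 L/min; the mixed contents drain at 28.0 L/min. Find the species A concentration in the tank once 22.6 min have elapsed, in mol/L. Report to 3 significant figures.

Total volume: dV/dt = Q_in − Q_out = 27.600 L/min, so V(t) = 496 + 27.600 t and V(22.6) = 1119.8 L.
Species balance (pure solvent in): dm/dt = −Q_out · m/V(t).
Separate: dm/m = −Q_out dt/V(t) ⇒ ln(m/m₀) = −(Q_out/(Q_in−Q_out)) ln(V/V₀).
m = m₀ (V₀/V)^(Q_out/(Q_in−Q_out)) = 40.2 × (496/1119.8)^(1.0145) = 17.598 mol.
C = m/V = 17.598/1119.8 = 0.015716 mol/L.

0.0157 mol/L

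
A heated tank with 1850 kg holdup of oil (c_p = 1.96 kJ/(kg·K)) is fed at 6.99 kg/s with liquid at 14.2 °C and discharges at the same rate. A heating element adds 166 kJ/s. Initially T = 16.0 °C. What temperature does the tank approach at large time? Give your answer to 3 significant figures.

M c_p dT/dt = ṁ c_p (T_in − T) + Q̇.
At steady state dT/dt = 0 ⇒ T_ss = T_in + Q̇/(ṁ c_p) = 14.2 + 166/(6.99·1.96) = 26.316 °C.

26.3 °C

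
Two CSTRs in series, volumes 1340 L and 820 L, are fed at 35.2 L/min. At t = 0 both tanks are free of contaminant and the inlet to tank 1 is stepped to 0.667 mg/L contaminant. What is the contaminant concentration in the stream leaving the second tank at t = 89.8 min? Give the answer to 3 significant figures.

0.527 mg/L

Each tank obeys Vᵢ dCᵢ/dt = Q(Cᵢ₋₁ − Cᵢ), so τᵢ = Vᵢ/Q.
τ₁ = 1340/35.2 = 38.068 min; τ₂ = 820/35.2 = 23.295 min.
Solving the cascade with C₁(0)=C₂(0)=0 gives C₂(t) = C_in[1 − (τ₁ e^(−t/τ₁) − τ₂ e^(−t/τ₂))/(τ₁ − τ₂)].
At t = 89.8: e^(−t/τ₁) = 0.094522, e^(−t/τ₂) = 0.021177.
C₂ = 0.667·[1 − (38.068·0.094522 − 23.295·0.021177)/(14.773)] = 0.667·0.78982 = 0.52681 mg/L.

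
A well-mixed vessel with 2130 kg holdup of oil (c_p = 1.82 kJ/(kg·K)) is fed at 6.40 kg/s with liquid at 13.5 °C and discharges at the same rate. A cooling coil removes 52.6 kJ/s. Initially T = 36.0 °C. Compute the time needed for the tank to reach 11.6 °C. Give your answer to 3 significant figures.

777 s

Energy balance: M c_p dT/dt = ṁ c_p (T_in − T) − 52.6.
τ = M/ṁ = 332.81 s; T_ss = T_in − Q̇/(ṁ c_p) = 8.9842 °C.
T(t) = T_ss + (T₀ − T_ss) e^(−t/τ). Set T = 11.6:
e^(−t/τ) = (11.6 − 8.9842)/(36.0 − 8.9842) = 0.096825
t = −332.81 · ln(0.096825) = 777.07 s.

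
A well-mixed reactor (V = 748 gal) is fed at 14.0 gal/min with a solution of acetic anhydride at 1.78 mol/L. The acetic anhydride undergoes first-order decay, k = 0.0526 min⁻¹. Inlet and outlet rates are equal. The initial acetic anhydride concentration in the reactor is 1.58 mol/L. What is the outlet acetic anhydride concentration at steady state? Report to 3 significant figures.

0.467 mol/L

V dC/dt = Q(C_in − C) − k V C.
Steady state (dC/dt = 0): C_ss = Q C_in/(Q + kV) = C_in/(1 + kV/Q).
C_ss = 14.0·1.78/(14.0 + 0.0526·748) = 24.920/53.345 = 0.46715 mol/L.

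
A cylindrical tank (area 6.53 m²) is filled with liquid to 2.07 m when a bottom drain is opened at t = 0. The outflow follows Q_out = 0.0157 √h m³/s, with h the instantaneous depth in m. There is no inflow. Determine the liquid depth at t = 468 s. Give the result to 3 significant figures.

0.768 m

A dh/dt = −Q_out = −0.0157 √h.
This is separable: 2 d(√h)/dt = −0.0157/A, so √h = √h₀ − (0.0157/(2A)) t.
√h = √2.07 − 0.0157·468/(2·6.53) = 1.4387 − 0.56260 = 0.87615.
h = 0.87615² = 0.76763 m.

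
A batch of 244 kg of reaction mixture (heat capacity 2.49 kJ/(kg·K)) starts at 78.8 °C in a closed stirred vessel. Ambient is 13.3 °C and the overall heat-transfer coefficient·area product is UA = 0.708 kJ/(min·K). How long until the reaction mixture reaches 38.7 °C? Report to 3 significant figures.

Unsteady energy balance on the tank contents: M c_p dT/dt = −UA(T − T_amb).
τ = M c_p/UA = 858.14 min; T_ss = T_amb = 13.300 °C.
T(t) = T_ss + (T₀ − T_ss)e^(−t/τ); set T = 38.7:
t = −τ ln[(T − T_ss)/(T₀ − T_ss)] = −858.14 · ln(0.38779) = 812.91 min.

813 min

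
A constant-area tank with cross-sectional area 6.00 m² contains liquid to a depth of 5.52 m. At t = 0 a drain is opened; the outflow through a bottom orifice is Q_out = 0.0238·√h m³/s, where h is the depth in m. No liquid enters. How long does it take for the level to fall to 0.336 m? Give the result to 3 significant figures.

892 s

Mass balance (ρ constant): A dh/dt = −0.0238 √h.
Separate and integrate: 2(√h − √h₀) = −(0.0238/A) t.
t = 2A(√h₀ − √h)/0.0238 = 2·6.00·(√5.52 − √0.336)/0.0238
  = 12.000 × (2.3495 − 0.57966) / 0.0238 = 892.34 s.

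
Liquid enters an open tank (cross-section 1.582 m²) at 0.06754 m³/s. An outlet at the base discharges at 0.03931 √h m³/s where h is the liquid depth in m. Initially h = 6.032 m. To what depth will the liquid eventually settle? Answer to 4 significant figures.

Level balance: A dh/dt = 0.06754 − 0.03931 √h. Setting dh/dt = 0:
Q_in = 0.03931 √h_ss ⇒ √h_ss = 0.06754/0.03931 = 1.71814.
h_ss = 1.71814² = 2.95200 m. (Since h₀ = 6.032 m > h_ss, the level will fall toward this value.)

2.952 m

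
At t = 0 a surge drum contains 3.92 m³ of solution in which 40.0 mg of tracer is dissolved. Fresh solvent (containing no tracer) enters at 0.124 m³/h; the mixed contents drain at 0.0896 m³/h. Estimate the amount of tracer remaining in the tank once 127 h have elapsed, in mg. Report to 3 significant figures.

5.69 mg

Let m(t) be the amount of tracer. Volume: V(t) = V₀ + (Q_in − Q_out) t = 3.92 + 0.034400 t; V(127) = 8.2888 m³.
Species balance (pure solvent in): dm/dt = −Q_out · m/V(t).
Separate: dm/m = −Q_out dt/V(t) ⇒ ln(m/m₀) = −(Q_out/(Q_in−Q_out)) ln(V/V₀).
m = m₀ (V₀/V)^(Q_out/(Q_in−Q_out)) = 40.0 × (3.92/8.2888)^(2.6047) = 5.6887 mg.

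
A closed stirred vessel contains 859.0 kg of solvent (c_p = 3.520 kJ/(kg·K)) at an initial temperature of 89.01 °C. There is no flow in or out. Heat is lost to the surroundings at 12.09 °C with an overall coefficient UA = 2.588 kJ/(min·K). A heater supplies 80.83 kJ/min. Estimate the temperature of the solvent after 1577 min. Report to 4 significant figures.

55.17 °C

M c_p dT/dt = −UA(T − T_amb) + Q̇.
dT/dt = (T_ss − T)/τ with T_ss = T_amb + Q̇/UA = 12.09 + 80.83/2.588 = 43.3226 °C, τ = M c_p/UA = 859.0·3.520/2.588 = 1168.35 min.
Solution: T(t) = T_ss + (T₀ − T_ss) e^(−t/τ).
T(1577) = 43.3226 + (45.6874)·0.259300 = 55.1693 °C.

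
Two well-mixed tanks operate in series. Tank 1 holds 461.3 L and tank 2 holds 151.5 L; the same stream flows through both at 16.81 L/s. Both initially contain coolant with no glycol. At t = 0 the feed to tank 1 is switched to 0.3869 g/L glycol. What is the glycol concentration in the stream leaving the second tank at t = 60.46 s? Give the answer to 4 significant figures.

Time constants: τᵢ = Vᵢ/Q for each well-mixed tank.
τ₁ = 461.3/16.81 = 27.4420 s; τ₂ = 151.5/16.81 = 9.01249 s.
Solving the cascade with C₁(0)=C₂(0)=0 gives C₂(t) = C_in[1 − (τ₁ e^(−t/τ₁) − τ₂ e^(−t/τ₂))/(τ₁ − τ₂)].
At t = 60.46: e^(−t/τ₁) = 0.110450, e^(−t/τ₂) = 0.00122053.
C₂ = 0.3869·[1 − (27.4420·0.110450 − 9.01249·0.00122053)/(18.4295)] = 0.3869·0.836134 = 0.323500 g/L.

0.3235 g/L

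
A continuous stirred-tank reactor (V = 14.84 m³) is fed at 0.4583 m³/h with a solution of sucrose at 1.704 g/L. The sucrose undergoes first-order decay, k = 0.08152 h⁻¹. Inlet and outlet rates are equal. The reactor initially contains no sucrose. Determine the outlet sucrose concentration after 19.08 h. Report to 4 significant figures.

Species balance: V dC/dt = Q C_in − Q C − k V C.
dC/dt = (Q/V) C_in − (Q/V + k) C; effective rate a = Q/V + k = 0.0308827 + 0.08152 = 0.112403 h⁻¹.
C_ss = Q C_in/(Q + kV) = 0.468175 g/L; C(t) = C_ss + (C₀ − C_ss) e^(−a t).
C(19.08) = 0.468175 + (-0.468175)·e^(−0.112403·19.08) = 0.468175 + (-0.468175)·0.117110 = 0.413348 g/L.

0.4133 g/L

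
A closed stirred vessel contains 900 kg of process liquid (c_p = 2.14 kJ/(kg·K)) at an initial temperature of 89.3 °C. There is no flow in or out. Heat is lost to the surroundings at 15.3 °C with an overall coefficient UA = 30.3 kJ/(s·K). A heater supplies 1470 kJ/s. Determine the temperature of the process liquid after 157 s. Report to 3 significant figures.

66.0 °C

M c_p dT/dt = −UA(T − T_amb) + Q̇.
dT/dt = (T_ss − T)/τ with T_ss = T_amb + Q̇/UA = 15.3 + 1470/30.3 = 63.815 °C, τ = M c_p/UA = 900·2.14/30.3 = 63.564 s.
Integrating: T(t) = T_ss + (T₀ − T_ss) e^(−t/τ).
T(157) = 63.815 + (25.485)·0.084590 = 65.971 °C.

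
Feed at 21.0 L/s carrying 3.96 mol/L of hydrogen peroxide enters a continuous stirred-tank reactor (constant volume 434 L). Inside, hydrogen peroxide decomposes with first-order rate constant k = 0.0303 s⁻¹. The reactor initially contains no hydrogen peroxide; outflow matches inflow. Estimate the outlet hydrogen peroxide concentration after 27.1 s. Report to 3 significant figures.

V dC/dt = Q(C_in − C) − k V C.
dC/dt = (Q/V) C_in − (Q/V + k) C; effective rate a = Q/V + k = 0.048387 + 0.0303 = 0.078687 s⁻¹.
C_ss = Q C_in/(Q + kV) = 2.4351 mol/L; C(t) = C_ss + (C₀ − C_ss) e^(−a t).
C(27.1) = 2.4351 + (-2.4351)·e^(−0.078687·27.1) = 2.4351 + (-2.4351)·0.11855 = 2.1464 mol/L.

2.15 mol/L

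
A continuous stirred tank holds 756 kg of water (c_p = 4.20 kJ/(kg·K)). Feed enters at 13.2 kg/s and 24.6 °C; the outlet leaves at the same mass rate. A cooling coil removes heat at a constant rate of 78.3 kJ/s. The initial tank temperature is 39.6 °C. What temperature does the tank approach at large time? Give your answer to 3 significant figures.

M c_p dT/dt = ṁ c_p (T_in − T) − Q̇.
At steady state dT/dt = 0 ⇒ T_ss = T_in − Q̇/(ṁ c_p) = 24.6 − 78.3/(13.2·4.20) = 23.188 °C.

23.2 °C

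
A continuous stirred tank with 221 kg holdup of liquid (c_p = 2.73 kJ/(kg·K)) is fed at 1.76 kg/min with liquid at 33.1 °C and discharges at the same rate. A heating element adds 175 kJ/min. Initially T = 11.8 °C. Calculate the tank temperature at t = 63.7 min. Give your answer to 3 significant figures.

34.8 °C

M c_p dT/dt = ṁ c_p (T_in − T) + Q̇.
τ = M/ṁ = 125.57 min; T_ss = T_in + Q̇/(ṁ c_p) = 33.1 + 175/(1.76·2.73) = 69.522 °C.
Solution: T(t) = T_ss + (T₀ − T_ss) e^(−t/τ).
T(63.7) = 69.522 + (-57.722)·e^(−63.7/125.57) = 69.522 + (-57.722)·0.60212 = 34.766 °C.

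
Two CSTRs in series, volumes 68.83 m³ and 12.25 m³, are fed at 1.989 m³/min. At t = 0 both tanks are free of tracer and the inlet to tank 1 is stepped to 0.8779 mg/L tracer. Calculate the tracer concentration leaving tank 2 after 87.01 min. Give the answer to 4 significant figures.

0.7915 mg/L

Species balance on tank i: dCᵢ/dt = (Cᵢ₋₁ − Cᵢ)/τᵢ with τᵢ = Vᵢ/Q.
τ₁ = 68.83/1.989 = 34.6053 min; τ₂ = 12.25/1.989 = 6.15887 min.
Solving the cascade with C₁(0)=C₂(0)=0 gives C₂(t) = C_in[1 − (τ₁ e^(−t/τ₁) − τ₂ e^(−t/τ₂))/(τ₁ − τ₂)].
At t = 87.01: e^(−t/τ₁) = 0.0809153, e^(−t/τ₂) = 7.31929e-07.
C₂ = 0.8779·[1 − (34.6053·0.0809153 − 6.15887·7.31929e-07)/(28.4465)] = 0.8779·0.901566 = 0.791485 mg/L.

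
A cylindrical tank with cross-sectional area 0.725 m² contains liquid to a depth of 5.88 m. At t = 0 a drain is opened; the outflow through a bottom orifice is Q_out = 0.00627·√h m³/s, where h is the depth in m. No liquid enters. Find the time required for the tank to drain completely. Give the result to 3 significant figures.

561 s

With no inflow, A dh/dt = −0.00627 √h.
∫ h^(−1/2) dh = −(0.00627/A) ∫ dt, giving 2√h = 2√h₀ − (0.00627/A) t.
Tank is empty when √h = 0: t_empty = 2A√h₀/0.00627.
t_empty = 2·0.725·√5.88/0.00627 = 1.4500·2.4249/0.00627 = 560.78 s.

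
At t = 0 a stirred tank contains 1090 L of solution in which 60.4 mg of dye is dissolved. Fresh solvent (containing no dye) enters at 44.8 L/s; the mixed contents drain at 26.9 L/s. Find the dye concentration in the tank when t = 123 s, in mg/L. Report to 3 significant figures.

Total volume: dV/dt = Q_in − Q_out = 17.900 L/s, so V(t) = 1090 + 17.900 t and V(123) = 3291.7 L.
Species balance (pure solvent in): dm/dt = −Q_out · m/V(t).
Separate: dm/m = −Q_out dt/V(t) ⇒ ln(m/m₀) = −(Q_out/(Q_in−Q_out)) ln(V/V₀).
m = m₀ (V₀/V)^(Q_out/(Q_in−Q_out)) = 60.4 × (1090/3291.7)^(1.5028) = 11.474 mg.
C = m/V = 11.474/3291.7 = 0.0034857 mg/L.

0.00349 mg/L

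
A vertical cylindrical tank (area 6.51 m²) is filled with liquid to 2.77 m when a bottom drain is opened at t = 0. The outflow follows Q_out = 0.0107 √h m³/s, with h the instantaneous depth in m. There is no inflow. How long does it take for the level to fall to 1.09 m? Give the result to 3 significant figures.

755 s

A dh/dt = −Q_out = −0.0107 √h.
This is separable: 2 d(√h)/dt = −0.0107/A, so √h = √h₀ − (0.0107/(2A)) t.
t = 2A(√h₀ − √h)/0.0107 = 2·6.51·(√2.77 − √1.09)/0.0107
  = 13.020 × (1.6643 − 1.0440) / 0.0107 = 754.80 s.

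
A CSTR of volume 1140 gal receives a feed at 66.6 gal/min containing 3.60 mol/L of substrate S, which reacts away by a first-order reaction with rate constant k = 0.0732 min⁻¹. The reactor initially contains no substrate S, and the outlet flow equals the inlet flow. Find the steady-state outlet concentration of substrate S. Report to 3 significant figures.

1.60 mol/L

Accumulation = in − out − consumed: V dC/dt = Q C_in − Q C − k V C.
At steady state: 0 = Q C_in − (Q + kV) C_ss, so C_ss = Q C_in/(Q + kV).
C_ss = 66.6·3.60/(66.6 + 0.0732·1140) = 239.76/150.05 = 1.5979 mol/L.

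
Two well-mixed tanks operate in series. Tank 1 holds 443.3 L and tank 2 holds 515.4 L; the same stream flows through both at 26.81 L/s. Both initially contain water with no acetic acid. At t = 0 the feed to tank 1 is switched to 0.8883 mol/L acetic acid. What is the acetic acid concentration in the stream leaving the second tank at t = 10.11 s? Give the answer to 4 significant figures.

0.09867 mol/L

Each tank obeys Vᵢ dCᵢ/dt = Q(Cᵢ₋₁ − Cᵢ), so τᵢ = Vᵢ/Q.
τ₁ = 443.3/26.81 = 16.5349 s; τ₂ = 515.4/26.81 = 19.2242 s.
Tank 1: C₁ = C_in(1 − e^(−t/τ₁)). Tank 2 (τ₁ ≠ τ₂): C₂ = C_in[1 − (τ₁ e^(−t/τ₁) − τ₂ e^(−t/τ₂))/(τ₁ − τ₂)].
At t = 10.11: e^(−t/τ₁) = 0.542572, e^(−t/τ₂) = 0.591023.
C₂ = 0.8883·[1 − (16.5349·0.542572 − 19.2242·0.591023)/(-2.68930)] = 0.8883·0.111080 = 0.0986721 mol/L.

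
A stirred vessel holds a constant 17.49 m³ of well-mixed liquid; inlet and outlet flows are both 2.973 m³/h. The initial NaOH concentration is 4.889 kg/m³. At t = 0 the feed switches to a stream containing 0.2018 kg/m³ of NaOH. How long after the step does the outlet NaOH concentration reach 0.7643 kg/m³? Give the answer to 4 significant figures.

12.47 h

Accumulation = in − out for the solute gives V dC/dt = Q(C_in − C), so τ = V/Q = 5.88295 h.
C(t) = C_in + (C₀ − C_in) e^(−t/τ). Set C = 0.7643 and solve for t:
e^(−t/τ) = (C − C_in)/(C₀ − C_in) = (0.7643 − 0.2018)/(4.889 − 0.2018) = 0.120008
t = −τ ln(…) = 5.88295 × 2.12020 = 12.4730 h.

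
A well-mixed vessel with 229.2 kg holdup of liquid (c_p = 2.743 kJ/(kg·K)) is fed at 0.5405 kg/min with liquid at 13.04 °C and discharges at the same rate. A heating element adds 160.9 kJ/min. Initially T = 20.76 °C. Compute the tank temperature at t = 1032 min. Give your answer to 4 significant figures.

Heat balance on the well-mixed liquid: M c_p dT/dt = ṁ c_p (T_in − T) + 160.9.
τ = M/ṁ = 424.052 min; T_ss = T_in + Q̇/(ṁ c_p) = 13.04 + 160.9/(0.5405·2.743) = 121.566 °C.
T approaches T_ss exponentially: T(t) = T_ss + (T₀ − T_ss) e^(−t/τ).
T(1032) = 121.566 + (-100.806)·e^(−1032/424.052) = 121.566 + (-100.806)·0.0877148 = 112.724 °C.

112.7 °C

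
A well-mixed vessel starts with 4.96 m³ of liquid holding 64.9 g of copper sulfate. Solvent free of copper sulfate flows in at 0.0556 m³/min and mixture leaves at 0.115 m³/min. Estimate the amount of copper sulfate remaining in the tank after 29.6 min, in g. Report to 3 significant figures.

Total volume: dV/dt = Q_in − Q_out = -0.059400 m³/min, so V(t) = 4.96 − 0.059400 t and V(29.6) = 3.2018 m³.
No copper sulfate enters, so dm/dt = −Q_out · (m/V).
dm/m = −Q_out dt/(V₀ − 0.059400 t); integrating gives ln(m/m₀) = −(Q_out/(Q_in−Q_out)) ln(V/V₀).
m = m₀ (V₀/V)^(Q_out/(Q_in−Q_out)) = 64.9 × (4.96/3.2018)^(-1.9360) = 27.811 g.

27.8 g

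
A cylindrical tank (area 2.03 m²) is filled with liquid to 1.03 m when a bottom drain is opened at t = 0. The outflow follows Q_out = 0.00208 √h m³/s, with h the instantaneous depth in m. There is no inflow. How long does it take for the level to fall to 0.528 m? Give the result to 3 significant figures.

563 s

Accumulation of liquid (constant cross-section A): A dh/dt = −0.00208 √h.
∫ h^(−1/2) dh = −(0.00208/A) ∫ dt, giving 2√h = 2√h₀ − (0.00208/A) t.
t = 2A(√h₀ − √h)/0.00208 = 2·2.03·(√1.03 − √0.528)/0.00208
  = 4.0600 × (1.0149 − 0.72664) / 0.00208 = 562.65 s.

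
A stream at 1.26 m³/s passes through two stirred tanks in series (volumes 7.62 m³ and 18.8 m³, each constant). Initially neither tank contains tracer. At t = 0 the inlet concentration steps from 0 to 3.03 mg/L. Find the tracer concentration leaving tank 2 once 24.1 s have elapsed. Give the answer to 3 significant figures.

2.06 mg/L

Time constants: τᵢ = Vᵢ/Q for each well-mixed tank.
τ₁ = 7.62/1.26 = 6.0476 s; τ₂ = 18.8/1.26 = 14.921 s.
Solving the cascade with C₁(0)=C₂(0)=0 gives C₂(t) = C_in[1 − (τ₁ e^(−t/τ₁) − τ₂ e^(−t/τ₂))/(τ₁ − τ₂)].
At t = 24.1: e^(−t/τ₁) = 0.018592, e^(−t/τ₂) = 0.19885.
C₂ = 3.03·[1 − (6.0476·0.018592 − 14.921·0.19885)/(-8.8730)] = 3.03·0.67829 = 2.0552 mg/L.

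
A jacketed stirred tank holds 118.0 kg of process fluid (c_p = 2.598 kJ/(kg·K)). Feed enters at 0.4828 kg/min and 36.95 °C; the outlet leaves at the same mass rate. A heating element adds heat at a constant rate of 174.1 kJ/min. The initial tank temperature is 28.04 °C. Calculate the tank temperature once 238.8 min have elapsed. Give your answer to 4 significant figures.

Energy balance: M c_p dT/dt = ṁ c_p (T_in − T) + 174.1.
Rearrange: dT/dt = (T_ss − T)/τ with τ = M/ṁ = 244.408 min and T_ss = T_in + Q̇/(ṁ c_p) = 175.751 °C.
T approaches T_ss exponentially: T(t) = T_ss + (T₀ − T_ss) e^(−t/τ).
T(238.8) = 175.751 + (-147.711)·e^(−238.8/244.408) = 175.751 + (-147.711)·0.376418 = 120.150 °C.

120.1 °C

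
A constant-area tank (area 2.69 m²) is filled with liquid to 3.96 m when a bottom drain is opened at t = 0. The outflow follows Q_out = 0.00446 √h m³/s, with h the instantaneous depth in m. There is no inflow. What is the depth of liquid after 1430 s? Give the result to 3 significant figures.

0.647 m

With no inflow, A dh/dt = −0.00446 √h.
Separate and integrate: 2(√h − √h₀) = −(0.00446/A) t.
√h = √3.96 − 0.00446·1430/(2·2.69) = 1.9900 − 1.1855 = 0.80451.
h = 0.80451² = 0.64724 m.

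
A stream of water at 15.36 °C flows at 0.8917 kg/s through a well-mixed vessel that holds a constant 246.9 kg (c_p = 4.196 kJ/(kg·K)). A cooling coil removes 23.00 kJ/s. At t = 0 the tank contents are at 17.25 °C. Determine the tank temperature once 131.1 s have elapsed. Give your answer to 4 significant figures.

M c_p dT/dt = ṁ c_p (T_in − T) − Q̇.
τ = M/ṁ = 276.887 s; T_ss = T_in − Q̇/(ṁ c_p) = 15.36 − 23.00/(0.8917·4.196) = 9.21285 °C.
Integrating: T(t) = T_ss + (T₀ − T_ss) e^(−t/τ).
T(131.1) = 9.21285 + (8.03715)·e^(−131.1/276.887) = 9.21285 + (8.03715)·0.622832 = 14.2186 °C.

14.22 °C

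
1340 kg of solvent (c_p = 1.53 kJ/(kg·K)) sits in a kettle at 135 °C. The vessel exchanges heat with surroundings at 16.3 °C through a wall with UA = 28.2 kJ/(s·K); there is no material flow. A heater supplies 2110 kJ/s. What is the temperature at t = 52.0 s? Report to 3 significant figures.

113 °C

M c_p dT/dt = −UA(T − T_amb) + Q̇.
dT/dt = (T_ss − T)/τ with T_ss = T_amb + Q̇/UA = 16.3 + 2110/28.2 = 91.123 °C, τ = M c_p/UA = 1340·1.53/28.2 = 72.702 s.
Solution: T(t) = T_ss + (T₀ − T_ss) e^(−t/τ).
T(52.0) = 91.123 + (43.877)·0.48907 = 112.58 °C.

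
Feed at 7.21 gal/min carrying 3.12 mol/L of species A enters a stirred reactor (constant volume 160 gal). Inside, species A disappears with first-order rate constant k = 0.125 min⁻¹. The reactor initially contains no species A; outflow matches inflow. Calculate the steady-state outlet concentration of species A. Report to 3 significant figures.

Species balance: V dC/dt = Q C_in − Q C − k V C.
At steady state: 0 = Q C_in − (Q + kV) C_ss, so C_ss = Q C_in/(Q + kV).
C_ss = 7.21·3.12/(7.21 + 0.125·160) = 22.495/27.210 = 0.82673 mol/L.

0.827 mol/L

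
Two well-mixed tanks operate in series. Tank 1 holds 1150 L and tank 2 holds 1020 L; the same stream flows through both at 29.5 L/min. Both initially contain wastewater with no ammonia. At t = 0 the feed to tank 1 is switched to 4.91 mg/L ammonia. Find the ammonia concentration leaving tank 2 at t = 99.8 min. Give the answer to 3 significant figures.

Each tank obeys Vᵢ dCᵢ/dt = Q(Cᵢ₋₁ − Cᵢ), so τᵢ = Vᵢ/Q.
τ₁ = 1150/29.5 = 38.983 min; τ₂ = 1020/29.5 = 34.576 min.
Tank 1: C₁ = C_in(1 − e^(−t/τ₁)). Tank 2 (τ₁ ≠ τ₂): C₂ = C_in[1 − (τ₁ e^(−t/τ₁) − τ₂ e^(−t/τ₂))/(τ₁ − τ₂)].
At t = 99.8: e^(−t/τ₁) = 0.077298, e^(−t/τ₂) = 0.055778.
C₂ = 4.91·[1 − (38.983·0.077298 − 34.576·0.055778)/(4.4068)] = 4.91·0.75385 = 3.7014 mg/L.

3.70 mg/L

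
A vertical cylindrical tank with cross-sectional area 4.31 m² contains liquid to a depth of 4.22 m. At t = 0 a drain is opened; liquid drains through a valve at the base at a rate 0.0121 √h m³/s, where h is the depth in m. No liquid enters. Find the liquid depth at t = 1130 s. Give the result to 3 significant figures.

Volume balance on the tank: A dh/dt = −0.0121 √h.
Separate and integrate: 2(√h − √h₀) = −(0.0121/A) t.
√h = √4.22 − 0.0121·1130/(2·4.31) = 2.0543 − 1.5862 = 0.46807.
h = 0.46807² = 0.21909 m.

0.219 m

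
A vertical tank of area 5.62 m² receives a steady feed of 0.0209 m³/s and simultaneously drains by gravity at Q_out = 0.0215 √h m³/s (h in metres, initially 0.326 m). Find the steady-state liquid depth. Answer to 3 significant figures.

A dh/dt = Q_in − 0.0215 √h. Steady state requires inflow = outflow:
Q_in = 0.0215 √h_ss ⇒ √h_ss = 0.0209/0.0215 = 0.97209.
h_ss = 0.97209² = 0.94496 m. (Since h₀ = 0.326 m < h_ss, the level will rise toward this value.)

0.945 m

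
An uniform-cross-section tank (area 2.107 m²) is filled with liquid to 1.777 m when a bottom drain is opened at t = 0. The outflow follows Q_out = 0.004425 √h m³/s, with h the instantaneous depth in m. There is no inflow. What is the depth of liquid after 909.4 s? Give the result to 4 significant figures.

0.1430 m

Mass balance (ρ constant): A dh/dt = −0.004425 √h.
Separate and integrate: 2(√h − √h₀) = −(0.004425/A) t.
√h = √1.777 − 0.004425·909.4/(2·2.107) = 1.33304 − 0.954935 = 0.378107.
h = 0.378107² = 0.142965 m.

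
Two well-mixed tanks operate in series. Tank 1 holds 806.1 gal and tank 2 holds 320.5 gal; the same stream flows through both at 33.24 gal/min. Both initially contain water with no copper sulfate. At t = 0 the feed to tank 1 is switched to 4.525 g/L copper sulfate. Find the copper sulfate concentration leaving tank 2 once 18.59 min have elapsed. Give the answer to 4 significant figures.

Species balance on tank i: dCᵢ/dt = (Cᵢ₋₁ − Cᵢ)/τᵢ with τᵢ = Vᵢ/Q.
τ₁ = 806.1/33.24 = 24.2509 min; τ₂ = 320.5/33.24 = 9.64200 min.
Solving the cascade with C₁(0)=C₂(0)=0 gives C₂(t) = C_in[1 − (τ₁ e^(−t/τ₁) − τ₂ e^(−t/τ₂))/(τ₁ − τ₂)].
At t = 18.59: e^(−t/τ₁) = 0.464604, e^(−t/τ₂) = 0.145435.
C₂ = 4.525·[1 − (24.2509·0.464604 − 9.64200·0.145435)/(14.6089)] = 4.525·0.324742 = 1.46946 g/L.

1.469 g/L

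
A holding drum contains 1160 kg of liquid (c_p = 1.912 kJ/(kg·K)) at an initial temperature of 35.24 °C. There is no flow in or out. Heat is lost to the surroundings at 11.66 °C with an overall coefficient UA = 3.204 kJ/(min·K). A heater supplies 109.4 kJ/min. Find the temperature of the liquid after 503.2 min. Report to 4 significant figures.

Lumped-capacitance energy balance: M c_p dT/dt = UA(T_amb − T) + Q̇.
dT/dt = (T_ss − T)/τ with T_ss = T_amb + Q̇/UA = 11.66 + 109.4/3.204 = 45.8048 °C, τ = M c_p/UA = 1160·1.912/3.204 = 692.235 min.
Integrating: T(t) = T_ss + (T₀ − T_ss) e^(−t/τ).
T(503.2) = 45.8048 + (-10.5648)·0.483395 = 40.6978 °C.

40.70 °C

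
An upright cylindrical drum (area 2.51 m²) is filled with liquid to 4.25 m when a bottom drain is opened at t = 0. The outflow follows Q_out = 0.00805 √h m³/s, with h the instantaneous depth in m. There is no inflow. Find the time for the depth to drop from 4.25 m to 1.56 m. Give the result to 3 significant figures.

Mass balance (ρ constant): A dh/dt = −0.00805 √h.
This is separable: 2 d(√h)/dt = −0.00805/A, so √h = √h₀ − (0.00805/(2A)) t.
t = 2A(√h₀ − √h)/0.00805 = 2·2.51·(√4.25 − √1.56)/0.00805
  = 5.0200 × (2.0616 − 1.2490) / 0.00805 = 506.71 s.

507 s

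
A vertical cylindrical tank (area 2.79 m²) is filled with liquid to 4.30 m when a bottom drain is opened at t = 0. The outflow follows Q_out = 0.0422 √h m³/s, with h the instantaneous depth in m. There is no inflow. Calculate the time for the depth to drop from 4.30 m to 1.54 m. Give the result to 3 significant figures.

110 s

Accumulation of liquid (constant cross-section A): A dh/dt = −0.0422 √h.
∫ h^(−1/2) dh = −(0.0422/A) ∫ dt, giving 2√h = 2√h₀ − (0.0422/A) t.
t = 2A(√h₀ − √h)/0.0422 = 2·2.79·(√4.30 − √1.54)/0.0422
  = 5.5800 × (2.0736 − 1.2410) / 0.0422 = 110.10 s.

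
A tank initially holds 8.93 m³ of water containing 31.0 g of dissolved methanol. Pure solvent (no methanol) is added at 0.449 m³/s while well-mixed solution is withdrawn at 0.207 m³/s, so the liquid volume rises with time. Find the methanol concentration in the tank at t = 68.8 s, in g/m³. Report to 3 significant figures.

Total volume: dV/dt = Q_in − Q_out = 0.24200 m³/s, so V(t) = 8.93 + 0.24200 t and V(68.8) = 25.580 m³.
Solute balance: dm/dt = 0 − Q_out C = −Q_out m/V(t).
Separate: dm/m = −Q_out dt/V(t) ⇒ ln(m/m₀) = −(Q_out/(Q_in−Q_out)) ln(V/V₀).
m = m₀ (V₀/V)^(Q_out/(Q_in−Q_out)) = 31.0 × (8.93/25.580)^(0.85537) = 12.601 g.
C = m/V = 12.601/25.580 = 0.49264 g/m³.

0.493 g/m³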